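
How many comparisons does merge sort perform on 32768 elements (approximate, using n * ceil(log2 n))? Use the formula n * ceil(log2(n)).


Recursion depth: ceil(log2(32768)) = 15
Each recursion level merges n = 32768 elements
Total = 32768 * 15 = 491520


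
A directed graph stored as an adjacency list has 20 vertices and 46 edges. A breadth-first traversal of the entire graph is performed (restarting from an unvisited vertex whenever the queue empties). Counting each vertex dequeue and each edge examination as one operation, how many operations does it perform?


A full BFS traversal dequeues each vertex once and examines each edge once.
Vertex visits: 20
Edge visits: 46
V + E = 20 + 46 = 66


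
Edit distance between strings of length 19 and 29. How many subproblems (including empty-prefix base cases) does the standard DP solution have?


The table includes base cases (empty prefixes).
Rows: (m+1) = 20
Columns: (n+1) = 30
Total = 20 * 30 = 600


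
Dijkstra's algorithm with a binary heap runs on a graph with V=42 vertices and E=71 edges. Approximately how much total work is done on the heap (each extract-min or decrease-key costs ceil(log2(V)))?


Dijkstra with a binary heap: each vertex is extracted once, each edge may relax once.
Each heap operation costs O(log V).
V + E = 42 + 71 = 113
ceil(log2(42)) = 6 (since 2^5 = 32 < 42 <= 64 = 2^6)
Total heap work = (V+E) * ceil(log2(V)) = 113 * 6 = 678


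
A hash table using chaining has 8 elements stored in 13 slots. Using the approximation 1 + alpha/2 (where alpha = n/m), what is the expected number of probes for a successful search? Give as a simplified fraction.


Load factor alpha = n/m = 8/13
Expected probes = 1 + alpha/2 = 1 + 8/(2*13)
= 1 + 8/26
= 26/26 + 8/26
= 34/26
Simplify: 17/13


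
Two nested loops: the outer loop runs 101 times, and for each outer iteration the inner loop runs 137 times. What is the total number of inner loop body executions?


Outer loop: 101 iterations
Inner loop: 137 iterations per outer iteration
Total = 101 * 137 = 13837


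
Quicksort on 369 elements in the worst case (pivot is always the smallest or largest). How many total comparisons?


In the worst case, each partition step picks the worst pivot:
  Partition 1: 368 comparisons (n-1 elements to compare)
  Partition 2: 367 comparisons
  Partition 3: 366 comparisons
  Partition 4: 365 comparisons
  Partition 5: 364 comparisons
  ...
  Last partition: 0 comparisons
Total = (n-1) + (n-2) + ... + 1 + 0 = n*(n-1)/2
= 369*368/2 = 67896


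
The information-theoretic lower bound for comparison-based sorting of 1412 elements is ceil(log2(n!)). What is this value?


A binary decision tree of height h has at most 2^h leaves and needs at least n! of them, so h >= ceil(log2(n!)).
1412! is far too large to multiply out, so use Stirling's series:
  ln(n!) ~ n ln n - n + (1/2) ln(2 pi n) + 1/(12n)  (error below 1/(360 n^3), negligible here)
  ln(1412) = 7.2527624
  n ln n = 1412 * 7.2527624 = 10240.9005
  (1/2) ln(2 pi * 1412) = (1/2) ln(8871.8577) = 4.5453
  1/(12*1412) = 0.0001
  ln(1412!) ~ 10240.9005 - 1412 + 4.5453 + 0.0001 = 8833.4459
Convert to base 2: log2(1412!) = 8833.4459 / ln 2 = 8833.4459 / 0.69314718 = 12743.9686
ceil(12743.9686) = 12744


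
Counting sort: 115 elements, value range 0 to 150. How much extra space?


n = 115 (output array)
k = 151 (count array for 151 distinct values)
Extra space = 115 + 151 = 266


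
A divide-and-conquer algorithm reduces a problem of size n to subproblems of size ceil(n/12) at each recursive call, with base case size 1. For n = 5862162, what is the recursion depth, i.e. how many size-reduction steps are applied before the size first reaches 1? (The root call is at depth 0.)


Each step divides the size by 12 (rounding up); after k steps the size is ceil(n/12^k), which equals 1 exactly when 12^k >= n.
So the depth is the smallest k with 12^k >= 5862162, i.e. ceil(log_12(5862162)).
12^6 = 2985984 < 5862162 <= 35831808 = 12^7
Recursion depth = 7


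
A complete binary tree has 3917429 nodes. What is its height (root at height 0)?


In a complete binary tree, level k holds nodes 2^k .. 2^(k+1)-1 (1-indexed).
Height = floor(log2(n)) = floor(log2(3917429)) = 21
Check: 2^21 = 2097152 <= 3917429 < 4194304 = 2^22


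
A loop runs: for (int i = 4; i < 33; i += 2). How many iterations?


Loop starts at i = 4, increments by 2, stops when i >= 33.
Number of iterations = ceil((33 - 4) / 2)
= ceil(29 / 2)
= 15


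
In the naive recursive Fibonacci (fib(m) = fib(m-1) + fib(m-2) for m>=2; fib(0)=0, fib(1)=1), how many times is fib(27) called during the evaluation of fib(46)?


Let N(m) = number of times fib(m) is called while evaluating fib(46).
N(46) = 1 (the initial call).
N(45) = 1 (only fib(46) calls it).
For 1 <= m <= 44: fib(m) is called by fib(m+1) and fib(m+2), so
  N(m) = N(m+1) + N(m+2).
fib(0) is called only by fib(2), so N(0) = N(2).
Walk down from m=46:
  N(46)=1, N(45)=1, N(44)=2, N(43)=3, N(42)=5, N(41)=8, N(40)=13, N(39)=21, N(38)=34, N(37)=55, N(36)=89, N(35)=144, N(34)=233, N(33)=377, N(32)=610, N(31)=987, N(30)=1597, N(29)=2584, N(28)=4181, N(27)=6765
N(27) = 6765


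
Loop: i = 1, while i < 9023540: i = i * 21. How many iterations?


i multiplies by 21 each step:
i = 1 -> 21 -> 441 -> 9261 -> 194481 -> 4084101 -> 85766121 (stop)
Iterations = ceil(log_21(9023540)) = 6


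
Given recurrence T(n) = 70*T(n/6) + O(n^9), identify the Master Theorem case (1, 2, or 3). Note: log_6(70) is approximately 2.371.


Master Theorem parameters: a=70, b=6, c=9
log_b(a) = 2.371
Compare b^c with a: 6^9 = 10077696 > 70, so c > log_b(a).
Comparing c=9 vs log_b(a)=2.371:
9 > 2.371 => Case 3
Result: T(n) = O(n^9)
Master Theorem case = 3


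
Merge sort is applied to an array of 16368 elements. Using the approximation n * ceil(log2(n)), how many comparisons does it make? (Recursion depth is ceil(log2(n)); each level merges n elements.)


Merge sort divides the array into halves recursively.
Number of levels = ceil(log2(16368)) = 14
At each level, approximately n = 16368 comparisons are needed for merging.
Total comparisons ~ n * ceil(log2(n)) = 16368 * 14 = 229152


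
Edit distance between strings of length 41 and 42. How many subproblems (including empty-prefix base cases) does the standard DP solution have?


The table includes base cases (empty prefixes).
Rows: (m+1) = 42
Columns: (n+1) = 43
Total = 42 * 43 = 1806


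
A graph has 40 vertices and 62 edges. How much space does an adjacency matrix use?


Adjacency matrix: V x V grid of entries
Space = V^2 = 40^2 = 40 * 40 = 1600


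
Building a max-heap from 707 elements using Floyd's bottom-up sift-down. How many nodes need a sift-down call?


In a heap of 707 elements (0-indexed array):
  Last element index: 706
  Parent of last element: floor((706 - 1) / 2) = 352
  Internal nodes: indices 0 to 352
  Count = floor(707/2) = 353


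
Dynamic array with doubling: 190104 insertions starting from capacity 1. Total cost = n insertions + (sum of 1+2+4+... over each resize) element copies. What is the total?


n = 190104
Insertion costs: 190104
Resizes copy 1, 2, 4, ... up to the largest power of 2 that is <= n-1 = 190103, i.e. 131072.
Copy costs = 1 + 2 + 4 + 8 + 16 + 32 + 64 + 128 + 256 + 512 + 1024 + 2048 + 4096 + 8192 + 16384 + 32768 + 65536 + 131072 = 262143
Total = 190104 + 262143 = 452247


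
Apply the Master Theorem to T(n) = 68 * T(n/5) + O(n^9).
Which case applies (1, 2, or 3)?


The Master Theorem: T(n) = a*T(n/b) + O(n^c)
  a = 68, b = 5, c = 9
log_b(a) = log_5(68) ~ 2.622
Compare b^c with a: 5^9 = 1953125 > 68, so c > log_b(a).
Since c > log_b(a), Case 3 applies.
T(n) = O(n^9)
Master Theorem case = 3


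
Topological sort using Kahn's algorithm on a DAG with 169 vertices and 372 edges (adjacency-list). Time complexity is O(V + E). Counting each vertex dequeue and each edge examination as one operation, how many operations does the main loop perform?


Kahn's algorithm:
  1. Compute in-degrees: O(V + E)
  2. Process queue: each vertex dequeued once (O(V))
     each edge examined once (O(E))
Total = V + E = 169 + 372 = 541


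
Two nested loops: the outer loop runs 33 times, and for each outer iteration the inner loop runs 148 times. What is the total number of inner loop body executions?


Outer loop: 33 iterations
Inner loop: 148 iterations per outer iteration
Total = 33 * 148 = 4884


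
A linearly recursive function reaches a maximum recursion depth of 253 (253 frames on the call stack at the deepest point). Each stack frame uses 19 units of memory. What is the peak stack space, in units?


Maximum recursion depth = 253 frames
Memory per frame = 19 units
Total stack space = depth * frame_size
= 253 * 19 = 4807


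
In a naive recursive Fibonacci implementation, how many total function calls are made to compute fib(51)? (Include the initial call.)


Let C(m) = total calls to evaluate fib(m). Then C(0)=C(1)=1, and
C(m) = 1 + C(m-1) + C(m-2) for m >= 2.
Build the table (each entry = 1 + previous two):
  C(0) = 1
  C(1) = 1
  C(2) = 1 + 1 + 1 = 3
  C(3) = 1 + 3 + 1 = 5
  C(4) = 1 + 5 + 3 = 9
  C(5) = 1 + 9 + 5 = 15
  C(6) = 1 + 15 + 9 = 25
  C(7) = 1 + 25 + 15 = 41
  C(8) = 1 + 41 + 25 = 67
  C(9) = 1 + 67 + 41 = 109
  C(10) = 1 + 109 + 67 = 177
  C(11) = 1 + 177 + 109 = 287
  C(12) = 1 + 287 + 177 = 465
  C(13) = 1 + 465 + 287 = 753
  C(14) = 1 + 753 + 465 = 1219
  C(15) = 1 + 1219 + 753 = 1973
  C(16) = 1 + 1973 + 1219 = 3193
  C(17) = 1 + 3193 + 1973 = 5167
  C(18) = 1 + 5167 + 3193 = 8361
  C(19) = 1 + 8361 + 5167 = 13529
  C(20) = 1 + 13529 + 8361 = 21891
  C(21) = 1 + 21891 + 13529 = 35421
  C(22) = 1 + 35421 + 21891 = 57313
  C(23) = 1 + 57313 + 35421 = 92735
  C(24) = 1 + 92735 + 57313 = 150049
  C(25) = 1 + 150049 + 92735 = 242785
  C(26) = 1 + 242785 + 150049 = 392835
  C(27) = 1 + 392835 + 242785 = 635621
  C(28) = 1 + 635621 + 392835 = 1028457
  C(29) = 1 + 1028457 + 635621 = 1664079
  C(30) = 1 + 1664079 + 1028457 = 2692537
  C(31) = 1 + 2692537 + 1664079 = 4356617
  C(32) = 1 + 4356617 + 2692537 = 7049155
  C(33) = 1 + 7049155 + 4356617 = 11405773
  C(34) = 1 + 11405773 + 7049155 = 18454929
  C(35) = 1 + 18454929 + 11405773 = 29860703
  C(36) = 1 + 29860703 + 18454929 = 48315633
  C(37) = 1 + 48315633 + 29860703 = 78176337
  C(38) = 1 + 78176337 + 48315633 = 126491971
  C(39) = 1 + 126491971 + 78176337 = 204668309
  C(40) = 1 + 204668309 + 126491971 = 331160281
  C(41) = 1 + 331160281 + 204668309 = 535828591
  C(42) = 1 + 535828591 + 331160281 = 866988873
  C(43) = 1 + 866988873 + 535828591 = 1402817465
  C(44) = 1 + 1402817465 + 866988873 = 2269806339
  C(45) = 1 + 2269806339 + 1402817465 = 3672623805
  C(46) = 1 + 3672623805 + 2269806339 = 5942430145
  C(47) = 1 + 5942430145 + 3672623805 = 9615053951
  C(48) = 1 + 9615053951 + 5942430145 = 15557484097
  C(49) = 1 + 15557484097 + 9615053951 = 25172538049
  C(50) = 1 + 25172538049 + 15557484097 = 40730022147
  C(51) = 1 + 40730022147 + 25172538049 = 65902560197
Total calls for fib(51) = 65902560197


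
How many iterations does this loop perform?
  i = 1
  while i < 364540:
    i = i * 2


The loop variable doubles each iteration:
i = 1 -> 2 -> 4 -> 8 -> 16 -> 32 -> 64 -> 128 -> 256 -> 512 -> 1024 -> 2048 -> 4096 -> 8192 -> 16384 -> 32768 -> 65536 -> 131072 -> 262144 -> 524288 (stop, 524288 >= 364540)
Number of doublings = ceil(log2(364540)) = 19


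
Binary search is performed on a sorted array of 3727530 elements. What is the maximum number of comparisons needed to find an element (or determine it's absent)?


Binary search halves the search space each comparison:
  Step 1: search space = 3727530 -> 1863765
  Step 2: search space = 1863765 -> 931882
  Step 3: search space = 931882 -> 465941
  Step 4: search space = 465941 -> 232970
  Step 5: search space = 232970 -> 116485
  Step 6: search space = 116485 -> 58242
  Step 7: search space = 58242 -> 29121
  Step 8: search space = 29121 -> 14560
  Step 9: search space = 14560 -> 7280
  Step 10: search space = 7280 -> 3640
  Step 11: search space = 3640 -> 1820
  Step 12: search space = 1820 -> 910
  Step 13: search space = 910 -> 455
  Step 14: search space = 455 -> 227
  Step 15: search space = 227 -> 113
  Step 16: search space = 113 -> 56
  Step 17: search space = 56 -> 28
  Step 18: search space = 28 -> 14
  Step 19: search space = 14 -> 7
  Step 20: search space = 7 -> 3
  Step 21: search space = 3 -> 1
  Step 22: search space = 1 (final check)
Maximum comparisons = floor(log2(3727530)) + 1 = 21 + 1 = 22


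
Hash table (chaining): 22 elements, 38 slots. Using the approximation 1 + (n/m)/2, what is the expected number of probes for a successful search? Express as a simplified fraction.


Computing expected probes:
alpha = 22/38
= 1 + alpha/2
= 1 + 22/(2*38)
= (2*38 + 22) / (2*38)
= 98/76 = 49/38


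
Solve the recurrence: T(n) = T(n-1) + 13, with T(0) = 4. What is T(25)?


Unrolling the recurrence:
T(25) = T(24) + 13
       = T(23) + 13 + 13
       = T(22) + 13*3
       ...
       = T(0) + 13*25
       = 4 + 325 = 329


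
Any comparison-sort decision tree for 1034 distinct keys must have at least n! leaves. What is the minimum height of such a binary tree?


A binary decision tree of height h has at most 2^h leaves and needs at least n! of them, so h >= ceil(log2(n!)).
1034! is far too large to multiply out, so use Stirling's series:
  ln(n!) ~ n ln n - n + (1/2) ln(2 pi n) + 1/(12n)  (error below 1/(360 n^3), negligible here)
  ln(1034) = 6.9411901
  n ln n = 1034 * 6.9411901 = 7177.1906
  (1/2) ln(2 pi * 1034) = (1/2) ln(6496.8136) = 4.3895
  1/(12*1034) = 0.0001
  ln(1034!) ~ 7177.1906 - 1034 + 4.3895 + 0.0001 = 6147.5802
Convert to base 2: log2(1034!) = 6147.5802 / ln 2 = 6147.5802 / 0.69314718 = 8869.0835
ceil(8869.0835) = 8870


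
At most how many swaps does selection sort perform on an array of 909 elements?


Each of the 908 passes places one element in its final position.
Pass 1: swap minimum into position 0
Pass 2: swap minimum of remaining into position 1
...
Pass 908: last two elements, one swap
Maximum swaps = 909 - 1 = 908


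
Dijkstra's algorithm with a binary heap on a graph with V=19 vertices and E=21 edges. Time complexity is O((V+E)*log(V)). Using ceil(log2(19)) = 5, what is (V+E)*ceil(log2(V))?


Dijkstra with a binary heap: each vertex is extracted once, each edge may relax once.
Each heap operation costs O(log V).
V + E = 19 + 21 = 40
ceil(log2(19)) = 5 (since 2^4 = 16 < 19 <= 32 = 2^5)
Total heap work = (V+E) * ceil(log2(V)) = 40 * 5 = 200


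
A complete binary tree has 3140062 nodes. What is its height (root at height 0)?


In a complete binary tree, level k holds nodes 2^k .. 2^(k+1)-1 (1-indexed).
Height = floor(log2(n)) = floor(log2(3140062)) = 21
Check: 2^21 = 2097152 <= 3140062 < 4194304 = 2^22


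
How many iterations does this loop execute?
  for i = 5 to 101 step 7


The loop variable i takes values starting at 5 and increments by 7 each iteration.
Sequence: i = 5, 12, 19, 26, 33, 40, 47, 54, 61, ...
The upper bound 101 is inclusive, so the count is floor((last - first) / step) + 1:
floor((101 - 5) / 7) + 1 = floor(96/7) + 1 = 13 + 1 = 14


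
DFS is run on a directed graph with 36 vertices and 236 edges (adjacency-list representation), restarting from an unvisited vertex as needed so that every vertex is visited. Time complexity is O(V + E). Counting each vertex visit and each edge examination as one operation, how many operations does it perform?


A full DFS traversal processes each vertex exactly once (push/pop on stack).
Each directed edge is examined once.
V = 36, E = 236
V + E = 272


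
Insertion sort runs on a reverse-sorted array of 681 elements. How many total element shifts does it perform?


Sum of shifts = 1 + 2 + 3 + ... + 680
= 681 * 680 / 2
= 463080 / 2
= 231540


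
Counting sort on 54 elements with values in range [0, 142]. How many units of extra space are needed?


Output array size: 54 (to store sorted result)
Count array size: 143 (one slot per possible value, range 0 to 142)
Total extra space = 54 + 143 = 197


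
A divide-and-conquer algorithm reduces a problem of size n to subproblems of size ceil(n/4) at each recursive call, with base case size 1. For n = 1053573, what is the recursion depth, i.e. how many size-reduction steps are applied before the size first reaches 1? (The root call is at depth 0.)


Each step divides the size by 4 (rounding up); after k steps the size is ceil(n/4^k), which equals 1 exactly when 4^k >= n.
So the depth is the smallest k with 4^k >= 1053573, i.e. ceil(log_4(1053573)).
4^10 = 1048576 < 1053573 <= 4194304 = 4^11
Recursion depth = 11


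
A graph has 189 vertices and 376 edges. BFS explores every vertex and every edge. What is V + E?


A full BFS traversal dequeues each vertex once and examines each edge once.
Vertex visits: 189
Edge visits: 376
V + E = 189 + 376 = 565


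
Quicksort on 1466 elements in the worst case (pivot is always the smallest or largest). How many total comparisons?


In the worst case, each partition step picks the worst pivot:
  Partition 1: 1465 comparisons (n-1 elements to compare)
  Partition 2: 1464 comparisons
  Partition 3: 1463 comparisons
  Partition 4: 1462 comparisons
  Partition 5: 1461 comparisons
  ...
  Last partition: 0 comparisons
Total = (n-1) + (n-2) + ... + 1 + 0 = n*(n-1)/2
= 1466*1465/2 = 1073845


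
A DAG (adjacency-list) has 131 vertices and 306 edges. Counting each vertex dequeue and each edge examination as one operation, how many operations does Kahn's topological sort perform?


V = 131 (vertex processing)
E = 306 (edge processing)
V + E = 131 + 306 = 437


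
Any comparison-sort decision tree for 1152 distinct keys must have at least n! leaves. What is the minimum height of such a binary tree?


A binary decision tree of height h has at most 2^h leaves and needs at least n! of them, so h >= ceil(log2(n!)).
1152! is far too large to multiply out, so use Stirling's series:
  ln(n!) ~ n ln n - n + (1/2) ln(2 pi n) + 1/(12n)  (error below 1/(360 n^3), negligible here)
  ln(1152) = 7.0492548
  n ln n = 1152 * 7.0492548 = 8120.7415
  (1/2) ln(2 pi * 1152) = (1/2) ln(7238.2295) = 4.4436
  1/(12*1152) = 0.0001
  ln(1152!) ~ 8120.7415 - 1152 + 4.4436 + 0.0001 = 6973.1852
Convert to base 2: log2(1152!) = 6973.1852 / ln 2 = 6973.1852 / 0.69314718 = 10060.1797
ceil(10060.1797) = 10061


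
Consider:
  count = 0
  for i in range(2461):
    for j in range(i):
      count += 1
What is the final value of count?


For each i, the inner loop runs i times:
  i=0: inner runs 0 times
  i=1: inner runs 1 time
  i=2: inner runs 2 times
  i=3: inner runs 3 times
  i=4: inner runs 4 times
  i=5: inner runs 5 times
  i=6: inner runs 6 times
  i=7: inner runs 7 times
  ...
Total = 0 + 1 + 2 + ... + 2460 = 2461*(2461-1)/2 = 3027030


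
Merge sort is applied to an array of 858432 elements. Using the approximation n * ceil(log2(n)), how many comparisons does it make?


Merge sort divides the array into halves recursively.
Number of levels = ceil(log2(858432)) = 20
At each level, approximately n = 858432 comparisons are needed for merging.
Total comparisons ~ n * ceil(log2(n)) = 858432 * 20 = 17168640


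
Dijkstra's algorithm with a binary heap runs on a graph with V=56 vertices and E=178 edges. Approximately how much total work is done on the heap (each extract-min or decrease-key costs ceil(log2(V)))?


Dijkstra with a binary heap: each vertex is extracted once, each edge may relax once.
Each heap operation costs O(log V).
V + E = 56 + 178 = 234
ceil(log2(56)) = 6 (since 2^5 = 32 < 56 <= 64 = 2^6)
Total heap work = (V+E) * ceil(log2(V)) = 234 * 6 = 1404


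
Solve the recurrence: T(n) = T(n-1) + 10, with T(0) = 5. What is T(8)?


Unrolling the recurrence:
T(8) = T(7) + 10
       = T(6) + 10 + 10
       = T(5) + 10*3
       ...
       = T(0) + 10*8
       = 5 + 80 = 85


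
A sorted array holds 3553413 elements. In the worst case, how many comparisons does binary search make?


Halving sequence: 3553413 -> 1776706 -> 888353 -> 444176 -> 222088 -> 111044 -> 55522 -> 27761 -> 13880 -> 6940 -> 3470 -> 1735 -> 867 -> 433 -> 216 -> 108 -> 54 -> 27 -> 13 -> 6 -> 3 -> 1
Number of halvings = 21
Max comparisons = 21 + 1 = 22


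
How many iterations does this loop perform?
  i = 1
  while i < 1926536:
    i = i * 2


The loop variable doubles each iteration:
i = 1 -> 2 -> 4 -> 8 -> 16 -> 32 -> 64 -> 128 -> 256 -> 512 -> 1024 -> 2048 -> 4096 -> 8192 -> 16384 -> 32768 -> 65536 -> 131072 -> 262144 -> 524288 -> 1048576 -> 2097152 (stop, 2097152 >= 1926536)
Number of doublings = ceil(log2(1926536)) = 21


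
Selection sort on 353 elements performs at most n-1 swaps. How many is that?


Each of the 352 passes places one element in its final position.
Pass 1: swap minimum into position 0
Pass 2: swap minimum of remaining into position 1
...
Pass 352: last two elements, one swap
Maximum swaps = 353 - 1 = 352


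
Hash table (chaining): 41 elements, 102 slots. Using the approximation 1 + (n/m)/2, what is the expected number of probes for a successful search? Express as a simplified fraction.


Computing expected probes:
alpha = 41/102
= 1 + alpha/2
= 1 + 41/(2*102)
= (2*102 + 41) / (2*102)
= 245/204


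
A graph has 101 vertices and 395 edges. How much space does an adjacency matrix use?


Adjacency matrix: V x V grid of entries
Space = V^2 = 101^2 = 101 * 101 = 10201


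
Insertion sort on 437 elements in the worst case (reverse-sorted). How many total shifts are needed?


In the worst case (reverse-sorted), each element shifts past all previous:
  Element 1: 1 shifts
  Element 2: 2 shifts
  Element 3: 3 shifts
  Element 4: 4 shifts
  Element 5: 5 shifts
  ...
  Element 436: 436 shifts
Total = 1 + 2 + ... + 436
= 437*(437-1)/2 = 95266


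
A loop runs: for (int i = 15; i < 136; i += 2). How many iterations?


Loop starts at i = 15, increments by 2, stops when i >= 136.
Number of iterations = ceil((136 - 15) / 2)
= ceil(121 / 2)
= 61


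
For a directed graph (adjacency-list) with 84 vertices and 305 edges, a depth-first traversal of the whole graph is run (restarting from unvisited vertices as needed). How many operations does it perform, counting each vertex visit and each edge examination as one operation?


A full DFS traversal visits each vertex once and examines each edge once.
V = 84
E = 305
Sum = 84 + 305 = 389


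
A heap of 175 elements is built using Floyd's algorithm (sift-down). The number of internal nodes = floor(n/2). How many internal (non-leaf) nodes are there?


Leaf nodes occupy roughly half the array.
Sift-down is called for each internal node, starting from the last one.
Internal nodes = floor(n/2) = floor(175/2) = 87


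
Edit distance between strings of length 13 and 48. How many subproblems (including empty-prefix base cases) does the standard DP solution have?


The table includes base cases (empty prefixes).
Rows: (m+1) = 14
Columns: (n+1) = 49
Total = 14 * 49 = 686


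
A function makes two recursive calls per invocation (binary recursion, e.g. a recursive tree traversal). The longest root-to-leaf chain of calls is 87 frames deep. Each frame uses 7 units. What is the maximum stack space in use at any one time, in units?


Binary recursion: the two calls run one after the other, so only one root-to-leaf chain of frames is on the stack at a time.
Maximum depth (longest chain) = 87 frames
Each frame = 7 units
Max stack space = 87 * 7 = 609


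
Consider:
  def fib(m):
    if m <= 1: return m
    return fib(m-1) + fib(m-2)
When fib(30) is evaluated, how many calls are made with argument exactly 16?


Let N(m) = number of times fib(m) is called while evaluating fib(30).
N(30) = 1 (the initial call).
N(29) = 1 (only fib(30) calls it).
For 1 <= m <= 28: fib(m) is called by fib(m+1) and fib(m+2), so
  N(m) = N(m+1) + N(m+2).
fib(0) is called only by fib(2), so N(0) = N(2).
Walk down from m=30:
  N(30)=1, N(29)=1, N(28)=2, N(27)=3, N(26)=5, N(25)=8, N(24)=13, N(23)=21, N(22)=34, N(21)=55, N(20)=89, N(19)=144, N(18)=233, N(17)=377, N(16)=610
N(16) = 610


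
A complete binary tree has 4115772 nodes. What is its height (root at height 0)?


In a complete binary tree, level k holds nodes 2^k .. 2^(k+1)-1 (1-indexed).
Height = floor(log2(n)) = floor(log2(4115772)) = 21
Check: 2^21 = 2097152 <= 4115772 < 4194304 = 2^22


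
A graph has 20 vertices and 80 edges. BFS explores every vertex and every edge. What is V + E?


A full BFS traversal dequeues each vertex once and examines each edge once.
Vertex visits: 20
Edge visits: 80
V + E = 20 + 80 = 100


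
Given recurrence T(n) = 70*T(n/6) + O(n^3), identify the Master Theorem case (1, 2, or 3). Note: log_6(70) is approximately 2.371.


Master Theorem parameters: a=70, b=6, c=3
log_b(a) = 2.371
Compare b^c with a: 6^3 = 216 > 70, so c > log_b(a).
Comparing c=3 vs log_b(a)=2.371:
3 > 2.371 => Case 3
Result: T(n) = O(n^3)
Master Theorem case = 3


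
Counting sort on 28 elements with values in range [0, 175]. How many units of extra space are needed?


Output array size: 28 (to store sorted result)
Count array size: 176 (one slot per possible value, range 0 to 175)
Total extra space = 28 + 176 = 204


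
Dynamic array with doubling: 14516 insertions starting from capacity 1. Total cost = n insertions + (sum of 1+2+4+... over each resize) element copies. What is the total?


n = 14516
Insertion costs: 14516
Resizes copy 1, 2, 4, ... up to the largest power of 2 that is <= n-1 = 14515, i.e. 8192.
Copy costs = 1 + 2 + 4 + 8 + 16 + 32 + 64 + 128 + 256 + 512 + 1024 + 2048 + 4096 + 8192 = 16383
Total = 14516 + 16383 = 30899


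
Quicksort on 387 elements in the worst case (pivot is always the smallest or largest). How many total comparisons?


In the worst case, each partition step picks the worst pivot:
  Partition 1: 386 comparisons (n-1 elements to compare)
  Partition 2: 385 comparisons
  Partition 3: 384 comparisons
  Partition 4: 383 comparisons
  Partition 5: 382 comparisons
  ...
  Last partition: 0 comparisons
Total = (n-1) + (n-2) + ... + 1 + 0 = n*(n-1)/2
= 387*386/2 = 74691


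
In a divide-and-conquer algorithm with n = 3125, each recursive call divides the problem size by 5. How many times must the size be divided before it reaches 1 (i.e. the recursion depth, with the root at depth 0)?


Number of divisions = log_5(3125)
Sizes: 3125 -> 625 -> 125 -> 25 -> 5 -> 1 (5 divisions)
Recursion depth = 5


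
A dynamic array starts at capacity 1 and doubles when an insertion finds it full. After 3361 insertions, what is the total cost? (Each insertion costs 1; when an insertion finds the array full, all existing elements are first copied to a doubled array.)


Insertion cost: 3361 (one per element)
Resizes occur just before inserting elements 2, 3, 5, 9, ...
Elements copied at each resize: 1 + 2 + 4 + 8 + 16 + 32 + 64 + 128 + 256 + 512 + 1024 + 2048
Sum of copies = 4095 (geometric series: 2^k - 1)
Total = 3361 + 4095 = 7456


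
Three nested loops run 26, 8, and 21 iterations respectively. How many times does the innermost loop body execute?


Loop 1 (outermost): 26 iterations
Loop 2 (middle): 8 iterations per outer
Loop 3 (innermost): 21 iterations per middle
Total = 26 * 8 * 21 = 4368


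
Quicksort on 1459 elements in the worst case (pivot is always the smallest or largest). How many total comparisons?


In the worst case, each partition step picks the worst pivot:
  Partition 1: 1458 comparisons (n-1 elements to compare)
  Partition 2: 1457 comparisons
  Partition 3: 1456 comparisons
  Partition 4: 1455 comparisons
  Partition 5: 1454 comparisons
  ...
  Last partition: 0 comparisons
Total = (n-1) + (n-2) + ... + 1 + 0 = n*(n-1)/2
= 1459*1458/2 = 1063611


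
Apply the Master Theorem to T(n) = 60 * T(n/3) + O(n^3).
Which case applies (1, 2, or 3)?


The Master Theorem: T(n) = a*T(n/b) + O(n^c)
  a = 60, b = 3, c = 3
log_b(a) = log_3(60) ~ 3.727
Compare b^c with a: 3^3 = 27 < 60, so c < log_b(a).
Since c < log_b(a), Case 1 applies.
T(n) = O(n^(log_3 60)) ~ O(n^3.727)
Master Theorem case = 1


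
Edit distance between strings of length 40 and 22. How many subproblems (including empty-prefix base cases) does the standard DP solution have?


The table includes base cases (empty prefixes).
Rows: (m+1) = 41
Columns: (n+1) = 23
Total = 41 * 23 = 943


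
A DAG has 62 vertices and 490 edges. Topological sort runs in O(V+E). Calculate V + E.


V = 62 (vertex processing)
E = 490 (edge processing)
V + E = 62 + 490 = 552


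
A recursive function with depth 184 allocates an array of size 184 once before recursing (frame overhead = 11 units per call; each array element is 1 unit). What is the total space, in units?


Array allocation: 184 units (allocated once)
Stack frames: 184 deep * 11 per frame = 2024 units
Total = 184 + 2024 = 2208


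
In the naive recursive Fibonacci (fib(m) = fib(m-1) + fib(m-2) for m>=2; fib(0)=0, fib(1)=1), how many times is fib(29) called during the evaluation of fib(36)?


Let N(m) = number of times fib(m) is called while evaluating fib(36).
N(36) = 1 (the initial call).
N(35) = 1 (only fib(36) calls it).
For 1 <= m <= 34: fib(m) is called by fib(m+1) and fib(m+2), so
  N(m) = N(m+1) + N(m+2).
fib(0) is called only by fib(2), so N(0) = N(2).
Walk down from m=36:
  N(36)=1, N(35)=1, N(34)=2, N(33)=3, N(32)=5, N(31)=8, N(30)=13, N(29)=21
N(29) = 21


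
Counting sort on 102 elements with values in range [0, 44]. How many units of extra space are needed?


Output array size: 102 (to store sorted result)
Count array size: 45 (one slot per possible value, range 0 to 44)
Total extra space = 102 + 45 = 147


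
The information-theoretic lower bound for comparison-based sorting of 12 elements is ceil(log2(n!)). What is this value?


A binary decision tree of height h has at most 2^h leaves and needs at least n! of them, so h >= ceil(log2(n!)).
Compute 12! as a running product:
  x2 = 2, x3 = 6, x4 = 24, x5 = 120
  x6 = 720, x7 = 5040, x8 = 40320, x9 = 362880
  x10 = 3628800, x11 = 39916800, x12 = 479001600
12! = 479001600
Bracket between powers of 2:
  2^28 = 268435456 < 479001600 <= 536870912 = 2^29
So ceil(log2(12!)) = 29


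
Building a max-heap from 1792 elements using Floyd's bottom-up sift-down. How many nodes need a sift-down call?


In a heap of 1792 elements (0-indexed array):
  Last element index: 1791
  Parent of last element: floor((1791 - 1) / 2) = 895
  Internal nodes: indices 0 to 895
  Count = floor(1792/2) = 896


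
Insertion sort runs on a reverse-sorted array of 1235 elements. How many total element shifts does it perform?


Sum of shifts = 1 + 2 + 3 + ... + 1234
= 1235 * 1234 / 2
= 1523990 / 2
= 761995


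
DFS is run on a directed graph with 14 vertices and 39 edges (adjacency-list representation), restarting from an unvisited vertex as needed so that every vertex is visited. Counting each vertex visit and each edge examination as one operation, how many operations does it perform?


A full DFS traversal processes each vertex exactly once (push/pop on stack).
Each directed edge is examined once.
V = 14, E = 39
V + E = 53


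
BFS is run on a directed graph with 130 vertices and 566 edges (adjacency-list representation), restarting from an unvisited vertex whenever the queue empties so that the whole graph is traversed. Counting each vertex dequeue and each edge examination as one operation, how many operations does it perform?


A full BFS traversal dequeues each vertex exactly once and examines each directed edge exactly once.
V = 130 (vertex processing cost)
E = 566 (edge examination cost)
Total operations proportional to V + E = 130 + 566 = 696


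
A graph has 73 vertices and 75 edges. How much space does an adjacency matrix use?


Adjacency matrix: V x V grid of entries
Space = V^2 = 73^2 = 73 * 73 = 5329


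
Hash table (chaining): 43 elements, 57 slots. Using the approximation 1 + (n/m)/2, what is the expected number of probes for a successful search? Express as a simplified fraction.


Computing expected probes:
alpha = 43/57
= 1 + alpha/2
= 1 + 43/(2*57)
= (2*57 + 43) / (2*57)
= 157/114


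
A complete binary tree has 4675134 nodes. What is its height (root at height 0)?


In a complete binary tree, level k holds nodes 2^k .. 2^(k+1)-1 (1-indexed).
Height = floor(log2(n)) = floor(log2(4675134)) = 22
Check: 2^22 = 4194304 <= 4675134 < 8388608 = 2^23


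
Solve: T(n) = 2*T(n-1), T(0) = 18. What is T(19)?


Unrolling:
T(19) = 2*T(18) = 2^2*T(17) = ... = 2^19*T(0)
= 2^19 * 18
= 524288 * 18 = 9437184


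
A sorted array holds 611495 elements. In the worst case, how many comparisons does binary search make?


Halving sequence: 611495 -> 305747 -> 152873 -> 76436 -> 38218 -> 19109 -> 9554 -> 4777 -> 2388 -> 1194 -> 597 -> 298 -> 149 -> 74 -> 37 -> 18 -> 9 -> 4 -> 2 -> 1
Number of halvings = 19
Max comparisons = 19 + 1 = 20


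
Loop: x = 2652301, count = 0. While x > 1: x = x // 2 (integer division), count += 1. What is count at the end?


The variable x halves each step:
x = 2652301 -> 1326150 -> 663075 -> 331537 -> 165768 -> 82884 -> 41442 -> 20721 -> 10360 -> 5180 -> 2590 -> 1295 -> 647 -> 323 -> 161 -> 80 -> 40 -> 20 -> 10 -> 5 -> 2 -> 1
Number of halvings = floor(log2(2652301)) = 21


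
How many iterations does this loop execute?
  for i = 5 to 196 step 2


The loop variable i takes values starting at 5 and increments by 2 each iteration.
Sequence: i = 5, 7, 9, 11, 13, 15, 17, 19, 21, ...
The upper bound 196 is inclusive, so the count is floor((last - first) / step) + 1:
floor((196 - 5) / 2) + 1 = floor(191/2) + 1 = 95 + 1 = 96


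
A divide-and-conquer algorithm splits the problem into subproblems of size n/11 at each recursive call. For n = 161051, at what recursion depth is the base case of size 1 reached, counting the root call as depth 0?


At each depth, the problem size is divided by 11:
  Depth 0: problem size = 161051
  Depth 1: problem size = 14641
  Depth 2: problem size = 1331
  Depth 3: problem size = 121
  Depth 4: problem size = 11
  Depth 5: problem size = 1 (base case)
The base case is reached at depth log_11(161051) = 5 (the tree has 6 levels counting depth 0, but the depth asked for is 5).
Recursion depth = 5


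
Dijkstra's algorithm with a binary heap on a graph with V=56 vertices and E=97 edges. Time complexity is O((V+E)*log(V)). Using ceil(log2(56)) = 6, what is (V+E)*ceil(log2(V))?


Dijkstra with a binary heap: each vertex is extracted once, each edge may relax once.
Each heap operation costs O(log V).
V + E = 56 + 97 = 153
ceil(log2(56)) = 6 (since 2^5 = 32 < 56 <= 64 = 2^6)
Total heap work = (V+E) * ceil(log2(V)) = 153 * 6 = 918


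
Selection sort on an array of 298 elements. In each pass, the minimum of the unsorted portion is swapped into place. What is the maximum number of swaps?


Selection sort performs one swap per pass:
  Pass 1: find min in positions 0 to 297, swap with position 0
  Pass 2: find min in positions 1 to 297, swap with position 1
  Pass 3: find min in positions 2 to 297, swap with position 2
  Pass 4: find min in positions 3 to 297, swap with position 3
  Pass 5: find min in positions 4 to 297, swap with position 4
  ... (292 more passes)
Total passes (and swaps) = n - 1 = 298 - 1 = 297


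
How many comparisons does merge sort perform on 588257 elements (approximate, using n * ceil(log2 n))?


Recursion depth: ceil(log2(588257)) = 20
Each recursion level merges n = 588257 elements
Total = 588257 * 20 = 11765140


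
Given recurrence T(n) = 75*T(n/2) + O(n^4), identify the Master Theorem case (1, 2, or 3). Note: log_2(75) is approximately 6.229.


Master Theorem parameters: a=75, b=2, c=4
log_b(a) = 6.229
Compare b^c with a: 2^4 = 16 < 75, so c < log_b(a).
Comparing c=4 vs log_b(a)=6.229:
4 < 6.229 => Case 1
Result: T(n) = O(n^(log_2 75)) ~ O(n^6.229)
Master Theorem case = 1


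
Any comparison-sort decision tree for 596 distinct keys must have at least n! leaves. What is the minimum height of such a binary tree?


A binary decision tree of height h has at most 2^h leaves and needs at least n! of them, so h >= ceil(log2(n!)).
596! is far too large to multiply out, so use Stirling's series:
  ln(n!) ~ n ln n - n + (1/2) ln(2 pi n) + 1/(12n)  (error below 1/(360 n^3), negligible here)
  ln(596) = 6.3902407
  n ln n = 596 * 6.3902407 = 3808.5835
  (1/2) ln(2 pi * 596) = (1/2) ln(3744.7784) = 4.1141
  1/(12*596) = 0.0001
  ln(596!) ~ 3808.5835 - 596 + 4.1141 + 0.0001 = 3216.6977
Convert to base 2: log2(596!) = 3216.6977 / ln 2 = 3216.6977 / 0.69314718 = 4640.7138
ceil(4640.7138) = 4641


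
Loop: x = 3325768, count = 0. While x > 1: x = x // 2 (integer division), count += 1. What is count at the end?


The variable x halves each step:
x = 3325768 -> 1662884 -> 831442 -> 415721 -> 207860 -> 103930 -> 51965 -> 25982 -> 12991 -> 6495 -> 3247 -> 1623 -> 811 -> 405 -> 202 -> 101 -> 50 -> 25 -> 12 -> 6 -> 3 -> 1
Number of halvings = floor(log2(3325768)) = 21


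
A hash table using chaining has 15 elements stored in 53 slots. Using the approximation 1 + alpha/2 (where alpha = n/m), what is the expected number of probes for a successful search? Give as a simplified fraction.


Load factor alpha = n/m = 15/53
Expected probes = 1 + alpha/2 = 1 + 15/(2*53)
= 1 + 15/106
= 106/106 + 15/106
= 121/106


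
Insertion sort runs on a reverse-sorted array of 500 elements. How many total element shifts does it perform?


Sum of shifts = 1 + 2 + 3 + ... + 499
= 500 * 499 / 2
= 249500 / 2
= 124750


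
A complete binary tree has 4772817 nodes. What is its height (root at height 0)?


In a complete binary tree, level k holds nodes 2^k .. 2^(k+1)-1 (1-indexed).
Height = floor(log2(n)) = floor(log2(4772817)) = 22
Check: 2^22 = 4194304 <= 4772817 < 8388608 = 2^23


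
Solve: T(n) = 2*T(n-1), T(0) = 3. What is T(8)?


Unrolling:
T(8) = 2*T(7) = 2^2*T(6) = ... = 2^8*T(0)
= 2^8 * 3
= 256 * 3 = 768


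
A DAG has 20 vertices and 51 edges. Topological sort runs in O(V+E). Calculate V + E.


V = 20 (vertex processing)
E = 51 (edge processing)
V + E = 20 + 51 = 71


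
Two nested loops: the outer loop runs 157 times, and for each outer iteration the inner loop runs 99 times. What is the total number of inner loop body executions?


Outer loop: 157 iterations
Inner loop: 99 iterations per outer iteration
Total = 157 * 99 = 15543


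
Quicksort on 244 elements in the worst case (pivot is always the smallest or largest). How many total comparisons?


In the worst case, each partition step picks the worst pivot:
  Partition 1: 243 comparisons (n-1 elements to compare)
  Partition 2: 242 comparisons
  Partition 3: 241 comparisons
  Partition 4: 240 comparisons
  Partition 5: 239 comparisons
  ...
  Last partition: 0 comparisons
Total = (n-1) + (n-2) + ... + 1 + 0 = n*(n-1)/2
= 244*243/2 = 29646


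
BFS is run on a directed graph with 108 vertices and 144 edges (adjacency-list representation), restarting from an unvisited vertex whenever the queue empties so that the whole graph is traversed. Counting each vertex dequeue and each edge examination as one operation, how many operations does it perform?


A full BFS traversal dequeues each vertex exactly once and examines each directed edge exactly once.
V = 108 (vertex processing cost)
E = 144 (edge examination cost)
Total operations proportional to V + E = 108 + 144 = 252


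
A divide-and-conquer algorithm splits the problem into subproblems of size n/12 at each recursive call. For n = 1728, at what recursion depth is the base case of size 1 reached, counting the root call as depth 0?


At each depth, the problem size is divided by 12:
  Depth 0: problem size = 1728
  Depth 1: problem size = 144
  Depth 2: problem size = 12
  Depth 3: problem size = 1 (base case)
The base case is reached at depth log_12(1728) = 3 (the tree has 4 levels counting depth 0, but the depth asked for is 3).
Recursion depth = 3
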